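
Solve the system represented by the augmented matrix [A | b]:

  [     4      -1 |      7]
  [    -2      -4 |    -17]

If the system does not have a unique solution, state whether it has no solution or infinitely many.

x_1 = 5/2, x_2 = 3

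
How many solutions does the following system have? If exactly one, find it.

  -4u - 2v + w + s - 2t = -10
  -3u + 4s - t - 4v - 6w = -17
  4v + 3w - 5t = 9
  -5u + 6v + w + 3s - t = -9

Row-reduce:
R1 ← R1 / (-4).
R2 ← R2 + 3·R1.
R4 ← R4 + 5·R1.
R2 ← R2 / (-5/2).
R1 ← R1 − 1/2·R2.
R3 ← R3 − 4·R2.
R4 ← R4 − 17/2·R2.
R3 ← R3 / (-39/5).
R1 ← R1 + 8/5·R3.
R2 ← R2 − 27/10·R3.
R4 ← R4 + 116/5·R3.
R4 ← R4 / (-8/3).
R1 ← R1 + 2/3·R4.
R2 ← R2 − 1/2·R4.
R3 ← R3 + 2/3·R4.
Rank is 4 with 5 unknowns, leaving t free.

infinitely many solutions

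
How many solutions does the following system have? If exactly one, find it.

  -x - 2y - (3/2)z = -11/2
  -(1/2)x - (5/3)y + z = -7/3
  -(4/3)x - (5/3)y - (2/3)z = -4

x = 0, y = 2, z = 1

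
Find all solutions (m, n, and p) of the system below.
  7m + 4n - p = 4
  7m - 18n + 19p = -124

infinitely many solutions

Row-reduce:
R1 ← R1 / (7).
R2 ← R2 − 7·R1.
R2 ← R2 / (-22).
R1 ← R1 − 4/7·R2.
Rank is 2 with 3 unknowns, leaving p free.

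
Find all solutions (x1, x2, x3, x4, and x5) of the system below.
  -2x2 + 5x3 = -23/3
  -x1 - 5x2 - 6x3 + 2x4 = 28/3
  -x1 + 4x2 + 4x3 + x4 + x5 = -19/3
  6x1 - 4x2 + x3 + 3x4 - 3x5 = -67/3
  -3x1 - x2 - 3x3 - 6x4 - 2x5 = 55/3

x1 = -5/3, x2 = -1/3, x3 = -5/3, x4 = -2, x5 = 2

Row-reduce the augmented matrix:
Swap R1 and R2.
R1 ← R1 / (-1).
R3 ← R3 + 1·R1.
R4 ← R4 − 6·R1.
R5 ← R5 + 3·R1.
R2 ← R2 / (-2).
R1 ← R1 − 5·R2.
R3 ← R3 − 9·R2.
R4 ← R4 + 34·R2.
R5 ← R5 − 14·R2.
R3 ← R3 / (65/2).
R1 ← R1 − 37/2·R3.
R2 ← R2 + 5/2·R3.
R4 ← R4 + 120·R3.
R5 ← R5 − 50·R3.
R4 ← R4 / (147/13).
R1 ← R1 + 93/65·R4.
R2 ← R2 + 1/13·R4.
R3 ← R3 + 2/65·R4.
R5 ← R5 + 136/13·R4.
R5 ← R5 / (-142/49).
R1 ← R1 + 118/245·R5.
R2 ← R2 − 4/49·R5.
R3 ← R3 − 8/245·R5.
R4 ← R4 − 3/49·R5.
Reading off the reduced rows gives x1 = -5/3, x2 = -1/3, x3 = -5/3, x4 = -2, x5 = 2.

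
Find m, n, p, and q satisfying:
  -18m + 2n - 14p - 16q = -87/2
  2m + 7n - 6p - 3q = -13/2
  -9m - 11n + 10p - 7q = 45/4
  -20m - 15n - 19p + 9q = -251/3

Row-reduce the augmented matrix:
R1 ← R1 / (-18).
R2 ← R2 − 2·R1.
R3 ← R3 + 9·R1.
R4 ← R4 + 20·R1.
R2 ← R2 / (65/9).
R1 ← R1 + 1/9·R2.
R3 ← R3 + 12·R2.
R4 ← R4 + 155/9·R2.
R3 ← R3 / (289/65).
R1 ← R1 − 43/65·R3.
R2 ← R2 + 68/65·R3.
R4 ← R4 + 279/13·R3.
R4 ← R4 / (-5233/289).
R1 ← R1 − 534/289·R4.
R2 ← R2 + 39/17·R4.
R3 ← R3 + 451/289·R4.
Reading off the reduced rows gives m = 3/4, n = 1, p = 8/3, q = -1/3.

m = 3/4, n = 1, p = 8/3, q = -1/3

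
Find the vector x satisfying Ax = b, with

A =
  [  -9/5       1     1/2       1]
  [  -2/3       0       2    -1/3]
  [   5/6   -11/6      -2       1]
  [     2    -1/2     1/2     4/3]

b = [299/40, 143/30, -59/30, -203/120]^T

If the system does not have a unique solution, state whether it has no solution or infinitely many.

x_1 = -3, x_2 = -1, x_3 = 7/4, x_4 = 11/5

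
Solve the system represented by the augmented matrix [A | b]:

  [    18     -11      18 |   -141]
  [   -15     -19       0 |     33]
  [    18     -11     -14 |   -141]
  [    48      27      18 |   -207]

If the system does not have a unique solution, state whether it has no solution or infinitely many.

Row-reduce the augmented matrix:
R1 ← R1 / (18).
R2 ← R2 + 15·R1.
R3 ← R3 − 18·R1.
R4 ← R4 − 48·R1.
R2 ← R2 / (-169/6).
R1 ← R1 + 11/18·R2.
R4 ← R4 − 169/3·R2.
R3 ← R3 / (-32).
R1 ← R1 − 114/169·R3.
R2 ← R2 + 90/169·R3.
R4 reduces to 0 = 0, so the extra equation is consistent.
Reading off the reduced rows gives x_1 = -6, x_2 = 3, x_3 = 0.

x_1 = -6, x_2 = 3, x_3 = 0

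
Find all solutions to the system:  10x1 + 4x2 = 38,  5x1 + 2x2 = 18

Row-reduce:
R1 ← R1 / (10).
R2 ← R2 − 5·R1.
Row 2 reduces to 0 = -1, a contradiction. The system is inconsistent.

no solution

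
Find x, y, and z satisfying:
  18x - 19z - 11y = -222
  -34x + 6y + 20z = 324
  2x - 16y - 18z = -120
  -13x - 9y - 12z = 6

x = -6, y = 0, z = 6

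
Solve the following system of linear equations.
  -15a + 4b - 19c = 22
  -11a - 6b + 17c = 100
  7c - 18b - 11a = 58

Row-reduce the augmented matrix:
R1 ← R1 / (-15).
R2 ← R2 + 11·R1.
R3 ← R3 + 11·R1.
R2 ← R2 / (-134/15).
R1 ← R1 + 4/15·R2.
R3 ← R3 + 314/15·R2.
R3 ← R3 / (-3454/67).
R1 ← R1 − 23/67·R3.
R2 ← R2 + 232/67·R3.
Reading off the reduced rows gives a = -5, b = 1, c = 3.

a = -5, b = 1, c = 3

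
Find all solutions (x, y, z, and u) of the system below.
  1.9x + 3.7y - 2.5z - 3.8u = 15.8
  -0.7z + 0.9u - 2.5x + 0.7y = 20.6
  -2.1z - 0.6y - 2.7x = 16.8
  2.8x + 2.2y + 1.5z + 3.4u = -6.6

Row-reduce the augmented matrix:
R1 ← R1 / (19/10).
R2 ← R2 + 5/2·R1.
R3 ← R3 + 27/10·R1.
R4 ← R4 − 14/5·R1.
R2 ← R2 / (529/95).
R1 ← R1 − 37/19·R2.
R3 ← R3 − 177/38·R2.
R4 ← R4 + 309/95·R2.
R3 ← R3 / (-12249/5290).
R1 ← R1 − 42/529·R3.
R2 ← R2 + 379/529·R3.
R4 ← R4 − 15097/5290·R3.
R4 ← R4 / (341057/81660).
R1 ← R1 + 1725/2722·R4.
R2 ← R2 + 517/4083·R4.
R3 ← R3 − 6949/8166·R4.
Reading off the reduced rows gives x = -6, y = 6, z = -2, u = 0.

x = -6, y = 6, z = -2, u = 0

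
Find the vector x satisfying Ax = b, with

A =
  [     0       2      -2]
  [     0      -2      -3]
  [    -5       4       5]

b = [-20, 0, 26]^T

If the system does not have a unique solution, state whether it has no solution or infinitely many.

x_1 = -6, x_2 = -6, x_3 = 4

Row-reduce the augmented matrix:
Swap R1 and R3.
R1 ← R1 / (-5).
R2 ← R2 / (-2).
R1 ← R1 + 4/5·R2.
R3 ← R3 − 2·R2.
R3 ← R3 / (-5).
R1 ← R1 − 1/5·R3.
R2 ← R2 − 3/2·R3.
Reading off the reduced rows gives x_1 = -6, x_2 = -6, x_3 = 4.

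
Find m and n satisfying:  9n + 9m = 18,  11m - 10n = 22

Row-reduce the augmented matrix:
R1 ← R1 / (9).
R2 ← R2 − 11·R1.
R2 ← R2 / (-21).
R1 ← R1 − 1·R2.
Reading off the reduced rows gives m = 2, n = 0.

m = 2, n = 0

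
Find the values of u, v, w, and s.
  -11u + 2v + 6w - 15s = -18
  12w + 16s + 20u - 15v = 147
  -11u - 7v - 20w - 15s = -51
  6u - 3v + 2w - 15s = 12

Row-reduce the augmented matrix:
R1 ← R1 / (-11).
R2 ← R2 − 20·R1.
R3 ← R3 + 11·R1.
R4 ← R4 − 6·R1.
R2 ← R2 / (-125/11).
R1 ← R1 + 2/11·R2.
R3 ← R3 + 9·R2.
R4 ← R4 + 21/11·R2.
R3 ← R3 / (-5518/125).
R1 ← R1 + 114/125·R3.
R2 ← R2 + 252/125·R3.
R4 ← R4 − 178/125·R3.
R4 ← R4 / (-21).
R1 ← R1 − 121/89·R4.
R2 ← R2 − 52/89·R4.
R3 ← R3 + 18/89·R4.
Reading off the reduced rows gives u = 1, v = -5, w = 3, s = 1.

u = 1, v = -5, w = 3, s = 1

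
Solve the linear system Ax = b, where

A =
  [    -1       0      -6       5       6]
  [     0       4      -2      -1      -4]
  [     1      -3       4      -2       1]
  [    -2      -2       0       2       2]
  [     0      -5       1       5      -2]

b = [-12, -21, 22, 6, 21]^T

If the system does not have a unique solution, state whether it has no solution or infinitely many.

Row-reduce the augmented matrix:
R1 ← R1 / (-1).
R3 ← R3 − 1·R1.
R4 ← R4 + 2·R1.
R2 ← R2 / (4).
R3 ← R3 + 3·R2.
R4 ← R4 + 2·R2.
R5 ← R5 + 5·R2.
R3 ← R3 / (-7/2).
R1 ← R1 − 6·R3.
R2 ← R2 + 1/2·R3.
R4 ← R4 − 11·R3.
R5 ← R5 + 3/2·R3.
R4 ← R4 / (-10/7).
R1 ← R1 + 8/7·R4.
R2 ← R2 + 4/7·R4.
R3 ← R3 + 9/14·R4.
R5 ← R5 − 39/14·R4.
R5 ← R5 / (-38/5).
R1 ← R1 − 2/5·R5.
R2 ← R2 + 9/5·R5.
R3 ← R3 + 7/5·R5.
R4 ← R4 + 2/5·R5.
Reading off the reduced rows gives x_1 = 1, x_2 = -5, x_3 = 1, x_4 = -1, x_5 = 0.

x_1 = 1, x_2 = -5, x_3 = 1, x_4 = -1, x_5 = 0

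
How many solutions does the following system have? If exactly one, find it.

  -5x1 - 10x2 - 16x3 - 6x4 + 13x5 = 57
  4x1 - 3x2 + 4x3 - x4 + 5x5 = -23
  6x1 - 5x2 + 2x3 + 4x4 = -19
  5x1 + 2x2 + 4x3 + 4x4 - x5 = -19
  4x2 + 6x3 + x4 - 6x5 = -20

no solution

Row-reduce:
R1 ← R1 / (-5).
R2 ← R2 − 4·R1.
R3 ← R3 − 6·R1.
R4 ← R4 − 5·R1.
R2 ← R2 / (-11).
R1 ← R1 − 2·R2.
R3 ← R3 + 17·R2.
R4 ← R4 + 8·R2.
R5 ← R5 − 4·R2.
R3 ← R3 / (-18/5).
R1 ← R1 − 8/5·R3.
R2 ← R2 − 4/5·R3.
R4 ← R4 + 28/5·R3.
R5 ← R5 − 14/5·R3.
R4 ← R4 / (-668/99).
R1 ← R1 − 268/99·R4.
R2 ← R2 − 179/99·R4.
R3 ← R3 + 317/198·R4.
R5 ← R5 − 334/99·R4.
Row 5 reduces to 0 = -1, a contradiction. The system is inconsistent.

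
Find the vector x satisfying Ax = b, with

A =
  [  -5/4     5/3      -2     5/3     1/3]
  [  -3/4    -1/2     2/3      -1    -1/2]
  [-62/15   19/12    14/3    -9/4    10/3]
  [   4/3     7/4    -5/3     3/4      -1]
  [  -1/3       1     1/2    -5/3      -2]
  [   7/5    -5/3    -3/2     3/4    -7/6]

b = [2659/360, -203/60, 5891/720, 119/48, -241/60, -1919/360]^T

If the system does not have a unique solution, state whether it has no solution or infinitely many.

x_1 = -1/2, x_2 = 9/4, x_3 = 4/5, x_4 = 5/2, x_5 = 4/3

Row-reduce the augmented matrix:
R1 ← R1 / (-5/4).
R2 ← R2 + 3/4·R1.
R3 ← R3 + 62/15·R1.
R4 ← R4 − 4/3·R1.
R5 ← R5 + 1/3·R1.
R6 ← R6 − 7/5·R1.
R2 ← R2 / (-3/2).
R1 ← R1 + 4/3·R2.
R3 ← R3 + 707/180·R2.
R4 ← R4 − 127/36·R2.
R5 ← R5 − 5/9·R2.
R6 ← R6 − 1/5·R2.
R3 ← R3 / (12944/2025).
R1 ← R1 + 8/135·R3.
R2 ← R2 + 56/45·R3.
R4 ← R4 − 239/405·R3.
R5 ← R5 − 1397/810·R3.
R6 ← R6 + 1571/450·R3.
R4 ← R4 / (-301787/155328).
R1 ← R1 − 2725/6472·R4.
R2 ← R2 − 5449/6472·R4.
R3 ← R3 + 20445/51776·R4.
R5 ← R5 + 674377/310656·R4.
R6 ← R6 − 301787/310656·R4.
R5 ← R5 / (-1687703/3621444).
R1 ← R1 + 55680/301787·R5.
R2 ← R2 − 30971/301787·R5.
R3 ← R3 − 15123/12842·R5.
R4 ← R4 − 414095/301787·R5.
R6 reduces to 0 = 0, so the extra equation is consistent.
Reading off the reduced rows gives x_1 = -1/2, x_2 = 9/4, x_3 = 4/5, x_4 = 5/2, x_5 = 4/3.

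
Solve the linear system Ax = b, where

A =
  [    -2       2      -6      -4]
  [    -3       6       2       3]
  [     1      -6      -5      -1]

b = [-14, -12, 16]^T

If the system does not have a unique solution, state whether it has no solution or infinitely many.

infinitely many solutions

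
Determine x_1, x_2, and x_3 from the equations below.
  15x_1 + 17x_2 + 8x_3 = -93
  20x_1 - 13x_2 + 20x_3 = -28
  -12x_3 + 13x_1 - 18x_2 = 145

x_1 = 1, x_2 = -4, x_3 = -5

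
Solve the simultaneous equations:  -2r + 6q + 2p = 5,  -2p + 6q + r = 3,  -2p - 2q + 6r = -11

p = -1, q = 1/2, r = -2

Row-reduce the augmented matrix:
R1 ← R1 / (2).
R2 ← R2 + 2·R1.
R3 ← R3 + 2·R1.
R2 ← R2 / (12).
R1 ← R1 − 3·R2.
R3 ← R3 − 4·R2.
R3 ← R3 / (13/3).
R1 ← R1 + 3/4·R3.
R2 ← R2 + 1/12·R3.
Reading off the reduced rows gives p = -1, q = 1/2, r = -2.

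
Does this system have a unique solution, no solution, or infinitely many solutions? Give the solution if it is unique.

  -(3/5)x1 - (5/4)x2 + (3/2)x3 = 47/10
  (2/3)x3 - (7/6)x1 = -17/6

infinitely many solutions

Row-reduce:
R1 ← R1 / (-3/5).
R2 ← R2 + 7/6·R1.
R2 ← R2 / (175/72).
R1 ← R1 − 25/12·R2.
Rank is 2 with 3 unknowns, leaving x3 free.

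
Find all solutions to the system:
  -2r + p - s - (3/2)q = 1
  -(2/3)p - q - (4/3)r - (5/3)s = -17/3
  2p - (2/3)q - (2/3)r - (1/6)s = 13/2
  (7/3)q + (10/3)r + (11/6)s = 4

no solution

Row-reduce:
R2 ← R2 + 2/3·R1.
R3 ← R3 − 2·R1.
R2 ← R2 / (-2).
R1 ← R1 + 3/2·R2.
R3 ← R3 − 7/3·R2.
R4 ← R4 − 7/3·R2.
R3 ← R3 / (2/9).
R2 ← R2 − 4/3·R3.
R4 ← R4 − 2/9·R3.
Row 4 reduces to 0 = -1/2, a contradiction. The system is inconsistent.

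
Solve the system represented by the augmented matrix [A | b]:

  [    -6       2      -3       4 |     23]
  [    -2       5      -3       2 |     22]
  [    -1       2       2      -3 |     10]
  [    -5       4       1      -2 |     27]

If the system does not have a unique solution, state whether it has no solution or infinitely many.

Row-reduce the augmented matrix:
R1 ← R1 / (-6).
R2 ← R2 + 2·R1.
R3 ← R3 + 1·R1.
R4 ← R4 + 5·R1.
R2 ← R2 / (13/3).
R1 ← R1 + 1/3·R2.
R3 ← R3 − 5/3·R2.
R4 ← R4 − 7/3·R2.
R3 ← R3 / (85/26).
R1 ← R1 − 9/26·R3.
R2 ← R2 + 6/13·R3.
R4 ← R4 − 119/26·R3.
R4 ← R4 / (-1/5).
R1 ← R1 + 1/5·R4.
R2 ← R2 + 2/5·R4.
R3 ← R3 + 6/5·R4.
Reading off the reduced rows gives x_1 = -2, x_2 = 5, x_3 = 5, x_4 = 4.

x_1 = -2, x_2 = 5, x_3 = 5, x_4 = 4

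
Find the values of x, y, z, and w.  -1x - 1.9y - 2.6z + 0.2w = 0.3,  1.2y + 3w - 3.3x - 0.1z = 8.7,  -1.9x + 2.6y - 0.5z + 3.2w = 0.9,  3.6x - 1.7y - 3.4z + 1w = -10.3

x = -2, y = -3, z = 3, w = 2

Row-reduce the augmented matrix:
R1 ← R1 / (-1).
R2 ← R2 + 33/10·R1.
R3 ← R3 + 19/10·R1.
R4 ← R4 − 18/5·R1.
R2 ← R2 / (747/100).
R1 ← R1 − 19/10·R2.
R3 ← R3 − 621/100·R2.
R4 ← R4 + 427/50·R2.
R3 ← R3 / (-1083/415).
R1 ← R1 − 331/747·R3.
R2 ← R2 − 848/747·R3.
R4 ← R4 + 11449/3735·R3.
R4 ← R4 / (54709/16245).
R1 ← R1 + 2101/3249·R4.
R2 ← R2 − 2254/3249·R4.
R3 ← R3 + 121/361·R4.
Reading off the reduced rows gives x = -2, y = -3, z = 3, w = 2.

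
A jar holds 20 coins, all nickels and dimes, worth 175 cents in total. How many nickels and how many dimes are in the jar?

Let n = nickels, d = dimes.
  n + d = 20
  5n + 10d = 175
Row-reduce the augmented matrix:
R2 ← R2 − 5·R1.
R2 ← R2 / (5).
R1 ← R1 − 1·R2.
Reading off the reduced rows gives n = 5, d = 15.

nickels: 5, dimes: 15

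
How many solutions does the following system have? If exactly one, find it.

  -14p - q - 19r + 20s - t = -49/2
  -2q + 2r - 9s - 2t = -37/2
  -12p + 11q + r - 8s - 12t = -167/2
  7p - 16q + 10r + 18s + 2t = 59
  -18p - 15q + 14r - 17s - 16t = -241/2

Row-reduce the augmented matrix:
R1 ← R1 / (-14).
R3 ← R3 + 12·R1.
R4 ← R4 − 7·R1.
R5 ← R5 + 18·R1.
R2 ← R2 / (-2).
R1 ← R1 − 1/14·R2.
R3 ← R3 − 83/7·R2.
R4 ← R4 + 33/2·R2.
R5 ← R5 + 96/7·R2.
R3 ← R3 / (204/7).
R1 ← R1 − 10/7·R3.
R2 ← R2 + 1·R3.
R4 ← R4 + 16·R3.
R5 ← R5 − 173/7·R3.
R4 ← R4 / (12067/204).
R1 ← R1 − 107/51·R4.
R2 ← R2 − 737/408·R4.
R3 ← R3 + 1099/408·R4.
R5 ← R5 − 34913/408·R4.
R5 ← R5 / (518051/48268).
R1 ← R1 − 22611/24134·R5.
R2 ← R2 − 205/4388·R5.
R3 ← R3 + 26285/48268·R5.
R4 ← R4 − 1096/12067·R5.
Reading off the reduced rows gives p = 3, q = 0, r = 1/2, s = 3/2, t = 3.

p = 3, q = 0, r = 1/2, s = 3/2, t = 3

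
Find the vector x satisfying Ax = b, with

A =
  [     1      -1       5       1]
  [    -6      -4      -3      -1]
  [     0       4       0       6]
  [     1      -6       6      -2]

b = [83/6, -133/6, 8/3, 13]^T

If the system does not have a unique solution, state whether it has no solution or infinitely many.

x_1 = 2, x_2 = 2/3, x_3 = 5/2, x_4 = 0

Row-reduce the augmented matrix:
R2 ← R2 + 6·R1.
R4 ← R4 − 1·R1.
R2 ← R2 / (-10).
R1 ← R1 + 1·R2.
R3 ← R3 − 4·R2.
R4 ← R4 + 5·R2.
R3 ← R3 / (54/5).
R1 ← R1 − 23/10·R3.
R2 ← R2 + 27/10·R3.
R4 ← R4 + 25/2·R3.
R4 ← R4 / (203/54).
R1 ← R1 + 65/54·R4.
R2 ← R2 − 3/2·R4.
R3 ← R3 − 20/27·R4.
Reading off the reduced rows gives x_1 = 2, x_2 = 2/3, x_3 = 5/2, x_4 = 0.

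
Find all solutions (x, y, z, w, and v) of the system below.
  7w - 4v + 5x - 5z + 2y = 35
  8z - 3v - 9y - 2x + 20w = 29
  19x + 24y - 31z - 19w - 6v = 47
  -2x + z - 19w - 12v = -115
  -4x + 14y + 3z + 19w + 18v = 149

infinitely many solutions

Row-reduce:
R1 ← R1 / (5).
R2 ← R2 + 2·R1.
R3 ← R3 − 19·R1.
R4 ← R4 + 2·R1.
R5 ← R5 + 4·R1.
R2 ← R2 / (-41/5).
R1 ← R1 − 2/5·R2.
R3 ← R3 − 82/5·R2.
R4 ← R4 − 4/5·R2.
R5 ← R5 − 78/5·R2.
Swap R3 and R4.
R3 ← R3 / (-17/41).
R1 ← R1 + 29/41·R3.
R2 ← R2 + 30/41·R3.
R5 ← R5 − 427/41·R3.
Swap R4 and R5.
R4 ← R4 / (-4812/17).
R1 ← R1 − 448/17·R4.
R2 ← R2 − 372/17·R4.
R3 ← R3 − 573/17·R4.
Rank is 4 with 5 unknowns, leaving v free.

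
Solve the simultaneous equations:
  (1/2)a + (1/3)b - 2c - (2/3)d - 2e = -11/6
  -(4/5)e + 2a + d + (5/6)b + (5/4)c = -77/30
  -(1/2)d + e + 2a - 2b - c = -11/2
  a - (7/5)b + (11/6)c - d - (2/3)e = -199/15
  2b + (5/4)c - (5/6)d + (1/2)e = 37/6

a = -1, b = 4, c = -2, d = 1, e = 3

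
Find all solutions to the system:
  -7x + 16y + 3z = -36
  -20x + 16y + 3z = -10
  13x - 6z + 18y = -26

Row-reduce the augmented matrix:
R1 ← R1 / (-7).
R2 ← R2 + 20·R1.
R3 ← R3 − 13·R1.
R2 ← R2 / (-208/7).
R1 ← R1 + 16/7·R2.
R3 ← R3 − 334/7·R2.
R3 ← R3 / (-75/8).
R2 ← R2 − 3/16·R3.
Reading off the reduced rows gives x = -2, y = -2, z = -6.

x = -2, y = -2, z = -6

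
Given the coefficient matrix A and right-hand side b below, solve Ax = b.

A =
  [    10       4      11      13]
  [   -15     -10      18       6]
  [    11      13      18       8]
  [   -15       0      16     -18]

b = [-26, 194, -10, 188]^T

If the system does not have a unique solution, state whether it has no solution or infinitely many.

x_1 = -6, x_2 = -2, x_3 = 5, x_4 = -1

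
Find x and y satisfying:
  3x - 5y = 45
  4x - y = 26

From equation 2: y = -26 + 4·x.
Substitute into equation 1 and solve: x = 5.
Then y = -6.

x = 5, y = -6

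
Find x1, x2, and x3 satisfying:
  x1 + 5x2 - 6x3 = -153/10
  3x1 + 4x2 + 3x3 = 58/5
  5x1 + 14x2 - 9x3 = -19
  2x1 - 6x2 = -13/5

Row-reduce the augmented matrix:
R2 ← R2 − 3·R1.
R3 ← R3 − 5·R1.
R4 ← R4 − 2·R1.
R2 ← R2 / (-11).
R1 ← R1 − 5·R2.
R3 ← R3 + 11·R2.
R4 ← R4 + 16·R2.
Swap R3 and R4.
R3 ← R3 / (-204/11).
R1 ← R1 − 39/11·R3.
R2 ← R2 + 21/11·R3.
R4 reduces to 0 = 0, so the extra equation is consistent.
Reading off the reduced rows gives x1 = 1/5, x2 = 1/2, x3 = 3.

x1 = 1/5, x2 = 1/2, x3 = 3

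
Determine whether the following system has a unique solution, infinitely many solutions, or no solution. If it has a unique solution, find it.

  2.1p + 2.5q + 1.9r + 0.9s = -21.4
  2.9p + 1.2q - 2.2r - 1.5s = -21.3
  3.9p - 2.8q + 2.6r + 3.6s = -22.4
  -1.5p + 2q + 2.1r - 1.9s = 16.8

p = -6, q = -4, r = 3, s = -5

Row-reduce the augmented matrix:
R1 ← R1 / (21/10).
R2 ← R2 − 29/10·R1.
R3 ← R3 − 39/10·R1.
R4 ← R4 + 3/2·R1.
R2 ← R2 / (-473/210).
R1 ← R1 − 25/21·R2.
R3 ← R3 + 521/70·R2.
R4 ← R4 − 53/14·R2.
R3 ← R3 / (35502/2365).
R1 ← R1 + 778/473·R3.
R2 ← R2 − 1013/473·R3.
R4 ← R4 + 21997/4730·R3.
R4 ← R4 / (-582673/236680).
R1 ← R1 − 2169/11834·R4.
R2 ← R2 + 8295/23668·R4.
R3 ← R3 − 17331/23668·R4.
Reading off the reduced rows gives p = -6, q = -4, r = 3, s = -5.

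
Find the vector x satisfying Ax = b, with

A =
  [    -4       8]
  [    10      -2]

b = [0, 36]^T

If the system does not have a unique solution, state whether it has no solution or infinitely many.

Row-reduce the augmented matrix:
R1 ← R1 / (-4).
R2 ← R2 − 10·R1.
R2 ← R2 / (18).
R1 ← R1 + 2·R2.
Reading off the reduced rows gives x_1 = 4, x_2 = 2.

x_1 = 4, x_2 = 2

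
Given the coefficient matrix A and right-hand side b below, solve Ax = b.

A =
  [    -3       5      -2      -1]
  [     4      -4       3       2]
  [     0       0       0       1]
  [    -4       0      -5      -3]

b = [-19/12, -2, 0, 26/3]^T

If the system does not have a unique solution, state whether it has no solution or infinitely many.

Row-reduce the augmented matrix:
R1 ← R1 / (-3).
R2 ← R2 − 4·R1.
R4 ← R4 + 4·R1.
R2 ← R2 / (8/3).
R1 ← R1 + 5/3·R2.
R4 ← R4 + 20/3·R2.
Swap R3 and R4.
R3 ← R3 / (-3/2).
R1 ← R1 − 7/8·R3.
R2 ← R2 − 1/8·R3.
R1 ← R1 − 3/4·R4.
R2 ← R2 − 1/4·R4.
Reading off the reduced rows gives x_1 = -7/4, x_2 = -3/2, x_3 = -1/3, x_4 = 0.

x_1 = -7/4, x_2 = -3/2, x_3 = -1/3, x_4 = 0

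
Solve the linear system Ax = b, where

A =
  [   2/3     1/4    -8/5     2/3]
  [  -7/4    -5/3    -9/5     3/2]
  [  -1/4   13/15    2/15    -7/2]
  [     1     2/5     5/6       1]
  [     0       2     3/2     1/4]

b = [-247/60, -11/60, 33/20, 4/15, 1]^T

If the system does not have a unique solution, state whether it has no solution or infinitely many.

no solution

Row-reduce:
R1 ← R1 / (2/3).
R2 ← R2 + 7/4·R1.
R3 ← R3 + 1/4·R1.
R4 ← R4 − 1·R1.
R2 ← R2 / (-97/96).
R1 ← R1 − 3/8·R2.
R3 ← R3 − 461/480·R2.
R4 ← R4 − 1/40·R2.
R5 ← R5 − 2·R2.
R3 ← R3 / (-8977/1455).
R1 ← R1 + 2244/485·R3.
R2 ← R2 − 576/97·R3.
R4 ← R4 − 8977/2910·R3.
R5 ← R5 + 2013/194·R3.
Swap R4 and R5.
R4 ← R4 / (249685/35908).
R1 ← R1 − 104438/44885·R4.
R2 ← R2 + 30264/8977·R4.
R3 ← R3 − 234/8977·R4.
Row 5 reduces to 0 = 1, a contradiction. The system is inconsistent.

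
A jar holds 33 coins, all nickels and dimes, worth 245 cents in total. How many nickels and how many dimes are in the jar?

Let n = nickels, d = dimes.
  d + n = 33
  10d + 5n = 245
From equation 1: n = 33 − d.
Substitute into equation 2 and solve: d = 16.
Then n = 17.

nickels: 17, dimes: 16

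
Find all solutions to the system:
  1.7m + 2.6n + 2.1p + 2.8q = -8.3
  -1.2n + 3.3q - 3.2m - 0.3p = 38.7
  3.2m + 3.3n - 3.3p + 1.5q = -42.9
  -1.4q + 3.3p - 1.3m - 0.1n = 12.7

m = -6, n = -6, p = 3, q = 4

Row-reduce the augmented matrix:
R1 ← R1 / (17/10).
R2 ← R2 + 16/5·R1.
R3 ← R3 − 16/5·R1.
R4 ← R4 + 13/10·R1.
R2 ← R2 / (314/85).
R1 ← R1 − 26/17·R2.
R3 ← R3 + 271/170·R2.
R4 ← R4 − 321/170·R2.
R3 ← R3 / (-35649/6280).
R1 ← R1 + 87/314·R3.
R2 ← R2 − 621/628·R3.
R4 ← R4 − 19083/6280·R3.
R4 ← R4 / (-72848/19805).
R1 ← R1 + 7517/3961·R4.
R2 ← R2 − 9140/3961·R4.
R3 ← R3 − 151/11883·R4.
Reading off the reduced rows gives m = -6, n = -6, p = 3, q = 4.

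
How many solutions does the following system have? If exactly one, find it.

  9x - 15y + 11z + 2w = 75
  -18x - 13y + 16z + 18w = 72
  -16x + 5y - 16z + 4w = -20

Row-reduce:
R1 ← R1 / (9).
R2 ← R2 + 18·R1.
R3 ← R3 + 16·R1.
R2 ← R2 / (-43).
R1 ← R1 + 5/3·R2.
R3 ← R3 + 65/3·R2.
R3 ← R3 / (-6034/387).
R1 ← R1 + 97/387·R3.
R2 ← R2 + 38/43·R3.
Rank is 3 with 4 unknowns, leaving w free.

infinitely many solutions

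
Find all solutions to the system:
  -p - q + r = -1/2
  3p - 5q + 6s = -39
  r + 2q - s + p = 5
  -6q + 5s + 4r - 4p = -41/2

p = -3, q = 3, r = -1/2, s = -5/2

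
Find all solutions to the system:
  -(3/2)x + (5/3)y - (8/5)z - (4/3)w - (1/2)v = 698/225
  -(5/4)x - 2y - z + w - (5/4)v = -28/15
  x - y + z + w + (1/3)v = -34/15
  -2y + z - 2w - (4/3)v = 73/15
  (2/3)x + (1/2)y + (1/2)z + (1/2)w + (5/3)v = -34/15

Row-reduce the augmented matrix:
R1 ← R1 / (-3/2).
R2 ← R2 + 5/4·R1.
R3 ← R3 − 1·R1.
R5 ← R5 − 2/3·R1.
R2 ← R2 / (-61/18).
R1 ← R1 + 10/9·R2.
R3 ← R3 − 1/9·R2.
R4 ← R4 + 2·R2.
R5 ← R5 − 67/54·R2.
R3 ← R3 / (-17/305).
R1 ← R1 − 292/305·R3.
R2 ← R2 + 6/61·R3.
R4 ← R4 − 49/61·R3.
R5 ← R5 + 163/1830·R3.
R4 ← R4 / (-11/17).
R1 ← R1 − 56/17·R4.
R2 ← R2 + 16/17·R4.
R3 ← R3 + 55/17·R4.
R5 ← R5 − 20/51·R4.
R5 ← R5 / (43/99).
R1 ← R1 + 203/33·R5.
R2 ← R2 − 23/11·R5.
R3 ← R3 − 20/3·R5.
R4 ← R4 − 21/11·R5.
Reading off the reduced rows gives x = 1/5, y = 1/3, z = 1/5, w = -2, v = -1.

x = 1/5, y = 1/3, z = 1/5, w = -2, v = -1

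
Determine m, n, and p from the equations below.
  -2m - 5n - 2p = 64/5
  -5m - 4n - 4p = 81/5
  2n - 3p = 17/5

m = -1/5, n = -8/5, p = -11/5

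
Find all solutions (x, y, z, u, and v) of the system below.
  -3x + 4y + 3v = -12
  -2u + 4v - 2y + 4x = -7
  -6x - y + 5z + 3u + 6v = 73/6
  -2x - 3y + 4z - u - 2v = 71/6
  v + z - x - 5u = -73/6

Row-reduce the augmented matrix:
R1 ← R1 / (-3).
R2 ← R2 − 4·R1.
R3 ← R3 + 6·R1.
R4 ← R4 + 2·R1.
R5 ← R5 + 1·R1.
R2 ← R2 / (10/3).
R1 ← R1 + 4/3·R2.
R3 ← R3 + 9·R2.
R4 ← R4 + 17/3·R2.
R5 ← R5 + 4/3·R2.
R3 ← R3 / (5).
R4 ← R4 − 4·R3.
R5 ← R5 − 1·R3.
R4 ← R4 / (-62/25).
R1 ← R1 + 4/5·R4.
R2 ← R2 + 3/5·R4.
R3 ← R3 + 12/25·R4.
R5 ← R5 + 133/25·R4.
R5 ← R5 / (476/31).
R1 ← R1 − 145/31·R5.
R2 ← R2 − 132/31·R5.
R3 ← R3 − 180/31·R5.
R4 ← R4 − 96/31·R5.
Reading off the reduced rows gives x = -1, y = -3, z = 1/3, u = 5/2, v = -1.

x = -1, y = -3, z = 1/3, u = 5/2, v = -1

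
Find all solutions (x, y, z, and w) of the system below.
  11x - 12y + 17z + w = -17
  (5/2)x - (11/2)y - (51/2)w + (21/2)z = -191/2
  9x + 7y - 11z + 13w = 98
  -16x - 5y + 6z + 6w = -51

no solution

Row-reduce:
R1 ← R1 / (11).
R2 ← R2 − 5/2·R1.
R3 ← R3 − 9·R1.
R4 ← R4 + 16·R1.
R2 ← R2 / (-61/22).
R1 ← R1 + 12/11·R2.
R3 ← R3 − 185/11·R2.
R4 ← R4 + 247/11·R2.
R3 ← R3 / (936/61).
R1 ← R1 + 65/61·R3.
R2 ← R2 + 146/61·R3.
R4 ← R4 + 1404/61·R3.
Row 4 reduces to 0 = 1/2, a contradiction. The system is inconsistent.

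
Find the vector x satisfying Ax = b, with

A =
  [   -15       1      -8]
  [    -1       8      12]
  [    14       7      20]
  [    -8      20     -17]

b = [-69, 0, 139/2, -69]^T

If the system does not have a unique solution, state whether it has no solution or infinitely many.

no solution

Row-reduce:
R1 ← R1 / (-15).
R2 ← R2 + 1·R1.
R3 ← R3 − 14·R1.
R4 ← R4 + 8·R1.
R2 ← R2 / (119/15).
R1 ← R1 + 1/15·R2.
R3 ← R3 − 119/15·R2.
R4 ← R4 − 292/15·R2.
Swap R3 and R4.
R3 ← R3 / (-5175/119).
R1 ← R1 − 76/119·R3.
R2 ← R2 − 188/119·R3.
Row 4 reduces to 0 = 1/2, a contradiction. The system is inconsistent.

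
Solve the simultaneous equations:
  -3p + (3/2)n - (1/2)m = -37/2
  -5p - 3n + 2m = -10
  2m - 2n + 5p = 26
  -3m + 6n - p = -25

no solution

Row-reduce:
R1 ← R1 / (-1/2).
R2 ← R2 − 2·R1.
R3 ← R3 − 2·R1.
R4 ← R4 + 3·R1.
R2 ← R2 / (3).
R1 ← R1 + 3·R2.
R3 ← R3 − 4·R2.
R4 ← R4 + 3·R2.
R3 ← R3 / (47/3).
R1 ← R1 + 11·R3.
R2 ← R2 + 17/3·R3.
Row 4 reduces to 0 = 2, a contradiction. The system is inconsistent.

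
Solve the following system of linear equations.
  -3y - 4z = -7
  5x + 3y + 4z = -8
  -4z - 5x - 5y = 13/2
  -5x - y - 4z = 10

Row-reduce:
Swap R1 and R2.
R1 ← R1 / (5).
R3 ← R3 + 5·R1.
R4 ← R4 + 5·R1.
R2 ← R2 / (-3).
R1 ← R1 − 3/5·R2.
R3 ← R3 + 2·R2.
R4 ← R4 − 2·R2.
R3 ← R3 / (8/3).
R2 ← R2 − 4/3·R3.
R4 ← R4 + 8/3·R3.
Row 4 reduces to 0 = 1/2, a contradiction. The system is inconsistent.

no solution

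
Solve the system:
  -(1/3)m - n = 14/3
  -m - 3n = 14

Row-reduce:
R1 ← R1 / (-1/3).
R2 ← R2 + 1·R1.
Rank is 1 with 2 unknowns, leaving n free.

infinitely many solutions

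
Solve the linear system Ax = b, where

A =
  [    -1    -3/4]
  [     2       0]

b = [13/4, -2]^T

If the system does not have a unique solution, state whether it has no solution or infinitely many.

Row-reduce the augmented matrix:
R1 ← R1 / (-1).
R2 ← R2 − 2·R1.
R2 ← R2 / (-3/2).
R1 ← R1 − 3/4·R2.
Reading off the reduced rows gives x_1 = -1, x_2 = -3.

x_1 = -1, x_2 = -3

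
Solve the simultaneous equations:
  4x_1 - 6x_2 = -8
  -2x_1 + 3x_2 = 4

infinitely many solutions

Row-reduce:
R1 ← R1 / (4).
R2 ← R2 + 2·R1.
Rank is 1 with 2 unknowns, leaving x_2 free.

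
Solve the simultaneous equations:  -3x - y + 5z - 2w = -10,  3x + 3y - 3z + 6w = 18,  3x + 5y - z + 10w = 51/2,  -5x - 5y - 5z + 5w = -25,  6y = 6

Row-reduce:
R1 ← R1 / (-3).
R2 ← R2 − 3·R1.
R3 ← R3 − 3·R1.
R4 ← R4 + 5·R1.
R2 ← R2 / (2).
R1 ← R1 − 1/3·R2.
R3 ← R3 − 4·R2.
R4 ← R4 + 10/3·R2.
R5 ← R5 − 6·R2.
Swap R3 and R4.
R3 ← R3 / (-10).
R1 ← R1 + 2·R3.
R2 ← R2 − 1·R3.
R5 ← R5 + 6·R3.
Swap R4 and R5.
R4 ← R4 / (-21).
R1 ← R1 + 3·R4.
R2 ← R2 − 7/2·R4.
R3 ← R3 + 3/2·R4.
Row 5 reduces to 0 = -1/2, a contradiction. The system is inconsistent.

no solution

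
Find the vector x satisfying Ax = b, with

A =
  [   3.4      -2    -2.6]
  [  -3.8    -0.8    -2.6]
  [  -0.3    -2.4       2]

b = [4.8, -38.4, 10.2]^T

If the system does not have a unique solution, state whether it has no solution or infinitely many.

x_1 = 6, x_2 = 0, x_3 = 6

Row-reduce the augmented matrix:
R1 ← R1 / (17/5).
R2 ← R2 + 19/5·R1.
R3 ← R3 + 3/10·R1.
R2 ← R2 / (-258/85).
R1 ← R1 + 10/17·R2.
R3 ← R3 + 219/85·R2.
R3 ← R3 / (2771/430).
R1 ← R1 − 13/43·R3.
R2 ← R2 − 78/43·R3.
Reading off the reduced rows gives x_1 = 6, x_2 = 0, x_3 = 6.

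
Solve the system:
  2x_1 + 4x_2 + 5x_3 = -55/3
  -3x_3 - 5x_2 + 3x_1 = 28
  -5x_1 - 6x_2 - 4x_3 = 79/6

x_1 = 5/2, x_2 = -5/2, x_3 = -8/3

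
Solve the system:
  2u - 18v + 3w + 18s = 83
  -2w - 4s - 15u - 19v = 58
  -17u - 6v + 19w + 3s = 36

infinitely many solutions

Row-reduce:
R1 ← R1 / (2).
R2 ← R2 + 15·R1.
R3 ← R3 + 17·R1.
R2 ← R2 / (-154).
R1 ← R1 + 9·R2.
R3 ← R3 + 159·R2.
R3 ← R3 / (7187/308).
R1 ← R1 − 93/308·R3.
R2 ← R2 + 41/308·R3.
Rank is 3 with 4 unknowns, leaving s free.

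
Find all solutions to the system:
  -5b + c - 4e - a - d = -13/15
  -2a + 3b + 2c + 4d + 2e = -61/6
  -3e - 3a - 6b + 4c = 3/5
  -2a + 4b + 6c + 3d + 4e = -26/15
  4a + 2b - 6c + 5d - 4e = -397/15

Row-reduce the augmented matrix:
R1 ← R1 / (-1).
R2 ← R2 + 2·R1.
R3 ← R3 + 3·R1.
R4 ← R4 + 2·R1.
R5 ← R5 − 4·R1.
R2 ← R2 / (13).
R1 ← R1 − 5·R2.
R3 ← R3 − 9·R2.
R4 ← R4 − 14·R2.
R5 ← R5 + 18·R2.
R1 ← R1 + 1·R3.
R4 ← R4 − 4·R3.
R5 ← R5 + 2·R3.
R4 ← R4 / (41/13).
R1 ← R1 + 32/13·R4.
R2 ← R2 − 6/13·R4.
R3 ← R3 + 15/13·R4.
R5 ← R5 − 7·R4.
R5 ← R5 / (562/41).
R1 ← R1 + 135/41·R5.
R2 ← R2 − 74/41·R5.
R3 ← R3 + 21/41·R5.
R4 ← R4 + 92/41·R5.
Reading off the reduced rows gives a = 4/5, b = -3/2, c = 1/2, d = -13/5, e = 8/3.

a = 4/5, b = -3/2, c = 1/2, d = -13/5, e = 8/3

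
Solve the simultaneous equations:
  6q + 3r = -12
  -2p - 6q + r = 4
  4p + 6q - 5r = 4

infinitely many solutions

Row-reduce:
Swap R1 and R2.
R1 ← R1 / (-2).
R3 ← R3 − 4·R1.
R2 ← R2 / (6).
R1 ← R1 − 3·R2.
R3 ← R3 + 6·R2.
Rank is 2 with 3 unknowns, leaving r free.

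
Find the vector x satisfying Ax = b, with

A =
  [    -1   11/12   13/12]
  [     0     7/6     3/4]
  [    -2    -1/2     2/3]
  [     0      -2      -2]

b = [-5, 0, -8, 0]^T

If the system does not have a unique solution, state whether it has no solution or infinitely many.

Row-reduce:
R1 ← R1 / (-1).
R3 ← R3 + 2·R1.
R2 ← R2 / (7/6).
R1 ← R1 + 11/12·R2.
R3 ← R3 + 7/3·R2.
R4 ← R4 + 2·R2.
Swap R3 and R4.
R3 ← R3 / (-5/7).
R1 ← R1 + 83/168·R3.
R2 ← R2 − 9/14·R3.
Row 4 reduces to 0 = 2, a contradiction. The system is inconsistent.

no solution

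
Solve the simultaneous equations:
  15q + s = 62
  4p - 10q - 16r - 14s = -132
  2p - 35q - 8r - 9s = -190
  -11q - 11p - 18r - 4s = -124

Row-reduce:
Swap R1 and R2.
R1 ← R1 / (4).
R3 ← R3 − 2·R1.
R4 ← R4 + 11·R1.
R2 ← R2 / (15).
R1 ← R1 + 5/2·R2.
R3 ← R3 + 30·R2.
R4 ← R4 + 77/2·R2.
Swap R3 and R4.
R3 ← R3 / (-62).
R1 ← R1 + 4·R3.
Rank is 3 with 4 unknowns, leaving s free.

infinitely many solutions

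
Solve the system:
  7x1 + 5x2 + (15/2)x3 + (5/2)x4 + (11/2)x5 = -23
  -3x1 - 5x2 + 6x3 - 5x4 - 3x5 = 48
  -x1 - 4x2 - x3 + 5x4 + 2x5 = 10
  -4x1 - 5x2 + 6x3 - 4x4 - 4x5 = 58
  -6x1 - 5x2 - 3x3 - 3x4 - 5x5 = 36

no solution

Row-reduce:
R1 ← R1 / (7).
R2 ← R2 + 3·R1.
R3 ← R3 + 1·R1.
R4 ← R4 + 4·R1.
R5 ← R5 + 6·R1.
R2 ← R2 / (-20/7).
R1 ← R1 − 5/7·R2.
R3 ← R3 + 23/7·R2.
R4 ← R4 + 15/7·R2.
R5 ← R5 + 5/7·R2.
R3 ← R3 / (-421/40).
R1 ← R1 − 27/8·R3.
R2 ← R2 + 129/40·R3.
R4 ← R4 − 27/8·R3.
R5 ← R5 − 9/8·R3.
R4 ← R4 / (1491/421).
R1 ← R1 − 1070/421·R4.
R2 ← R2 + 695/421·R4.
R3 ← R3 + 395/421·R4.
R5 ← R5 − 497/421·R4.
Row 5 reduces to 0 = 4/3, a contradiction. The system is inconsistent.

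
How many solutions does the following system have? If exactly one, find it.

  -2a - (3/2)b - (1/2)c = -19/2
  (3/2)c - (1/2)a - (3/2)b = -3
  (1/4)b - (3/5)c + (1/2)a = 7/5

Row-reduce the augmented matrix:
R1 ← R1 / (-2).
R2 ← R2 + 1/2·R1.
R3 ← R3 − 1/2·R1.
R2 ← R2 / (-9/8).
R1 ← R1 − 3/4·R2.
R3 ← R3 + 1/8·R2.
R3 ← R3 / (-163/180).
R1 ← R1 − 4/3·R3.
R2 ← R2 + 13/9·R3.
Reading off the reduced rows gives a = 3, b = 2, c = 1.

a = 3, b = 2, c = 1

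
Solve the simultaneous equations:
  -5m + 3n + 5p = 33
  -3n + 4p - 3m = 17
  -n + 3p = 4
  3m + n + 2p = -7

Row-reduce:
R1 ← R1 / (-5).
R2 ← R2 + 3·R1.
R4 ← R4 − 3·R1.
R2 ← R2 / (-24/5).
R1 ← R1 + 3/5·R2.
R3 ← R3 + 1·R2.
R4 ← R4 − 14/5·R2.
R3 ← R3 / (67/24).
R1 ← R1 + 9/8·R3.
R2 ← R2 + 5/24·R3.
R4 ← R4 − 67/12·R3.
Row 4 reduces to 0 = 2, a contradiction. The system is inconsistent.

no solution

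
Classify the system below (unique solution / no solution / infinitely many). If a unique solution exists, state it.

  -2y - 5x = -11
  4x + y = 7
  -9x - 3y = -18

x = 1, y = 3

Row-reduce the augmented matrix:
R1 ← R1 / (-5).
R2 ← R2 − 4·R1.
R3 ← R3 + 9·R1.
R2 ← R2 / (-3/5).
R1 ← R1 − 2/5·R2.
R3 ← R3 − 3/5·R2.
R3 reduces to 0 = 0, so the extra equation is consistent.
Reading off the reduced rows gives x = 1, y = 3.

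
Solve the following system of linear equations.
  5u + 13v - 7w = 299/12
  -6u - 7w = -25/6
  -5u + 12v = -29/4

u = 9/4, v = 1/3, w = -4/3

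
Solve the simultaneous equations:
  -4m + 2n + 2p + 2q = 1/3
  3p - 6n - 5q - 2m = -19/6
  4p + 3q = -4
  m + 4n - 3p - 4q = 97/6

Row-reduce the augmented matrix:
R1 ← R1 / (-4).
R2 ← R2 + 2·R1.
R4 ← R4 − 1·R1.
R2 ← R2 / (-7).
R1 ← R1 + 1/2·R2.
R4 ← R4 − 9/2·R2.
R3 ← R3 / (4).
R1 ← R1 + 9/14·R3.
R2 ← R2 + 2/7·R3.
R4 ← R4 + 17/14·R3.
R4 ← R4 / (-361/56).
R1 ← R1 − 23/56·R4.
R2 ← R2 − 15/14·R4.
R3 ← R3 − 3/4·R4.
Reading off the reduced rows gives m = 1/3, n = 7/3, p = 1/2, q = -2.

m = 1/3, n = 7/3, p = 1/2, q = -2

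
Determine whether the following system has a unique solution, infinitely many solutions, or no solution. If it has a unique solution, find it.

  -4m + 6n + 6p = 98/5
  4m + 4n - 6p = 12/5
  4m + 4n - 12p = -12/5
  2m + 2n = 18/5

Row-reduce the augmented matrix:
R1 ← R1 / (-4).
R2 ← R2 − 4·R1.
R3 ← R3 − 4·R1.
R4 ← R4 − 2·R1.
R2 ← R2 / (10).
R1 ← R1 + 3/2·R2.
R3 ← R3 − 10·R2.
R4 ← R4 − 5·R2.
R3 ← R3 / (-6).
R1 ← R1 + 3/2·R3.
R4 ← R4 − 3·R3.
R4 reduces to 0 = 0, so the extra equation is consistent.
Reading off the reduced rows gives m = -2/5, n = 11/5, p = 4/5.

m = -2/5, n = 11/5, p = 4/5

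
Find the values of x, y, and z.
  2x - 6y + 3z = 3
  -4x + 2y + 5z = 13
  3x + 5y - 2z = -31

x = -6, y = -3, z = -1

Row-reduce the augmented matrix:
R1 ← R1 / (2).
R2 ← R2 + 4·R1.
R3 ← R3 − 3·R1.
R2 ← R2 / (-10).
R1 ← R1 + 3·R2.
R3 ← R3 − 14·R2.
R3 ← R3 / (89/10).
R1 ← R1 + 9/5·R3.
R2 ← R2 + 11/10·R3.
Reading off the reduced rows gives x = -6, y = -3, z = -1.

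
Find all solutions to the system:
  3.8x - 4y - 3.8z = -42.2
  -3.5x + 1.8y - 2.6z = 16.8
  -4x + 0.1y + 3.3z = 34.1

x = -6, y = 2, z = 3

Row-reduce the augmented matrix:
R1 ← R1 / (19/5).
R2 ← R2 + 7/2·R1.
R3 ← R3 + 4·R1.
R2 ← R2 / (-179/95).
R1 ← R1 + 20/19·R2.
R3 ← R3 + 781/190·R2.
R3 ← R3 / (9027/716).
R1 ← R1 − 431/179·R3.
R2 ← R2 − 1159/358·R3.
Reading off the reduced rows gives x = -6, y = 2, z = 3.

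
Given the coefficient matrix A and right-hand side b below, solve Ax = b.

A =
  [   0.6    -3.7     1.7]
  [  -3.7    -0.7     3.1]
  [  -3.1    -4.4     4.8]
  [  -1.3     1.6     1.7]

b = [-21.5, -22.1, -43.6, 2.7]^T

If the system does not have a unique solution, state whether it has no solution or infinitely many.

x_1 = 4, x_2 = 6, x_3 = -1

Row-reduce the augmented matrix:
R1 ← R1 / (3/5).
R2 ← R2 + 37/10·R1.
R3 ← R3 + 31/10·R1.
R4 ← R4 + 13/10·R1.
R2 ← R2 / (-1411/60).
R1 ← R1 + 37/6·R2.
R3 ← R3 + 1411/60·R2.
R4 ← R4 + 77/12·R2.
Swap R3 and R4.
R3 ← R3 / (23663/14110).
R1 ← R1 + 1028/1411·R3.
R2 ← R2 + 815/1411·R3.
R4 reduces to 0 = 0, so the extra equation is consistent.
Reading off the reduced rows gives x_1 = 4, x_2 = 6, x_3 = -1.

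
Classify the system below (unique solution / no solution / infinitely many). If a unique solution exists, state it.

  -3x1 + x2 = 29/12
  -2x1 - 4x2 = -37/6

x1 = -1/4, x2 = 5/3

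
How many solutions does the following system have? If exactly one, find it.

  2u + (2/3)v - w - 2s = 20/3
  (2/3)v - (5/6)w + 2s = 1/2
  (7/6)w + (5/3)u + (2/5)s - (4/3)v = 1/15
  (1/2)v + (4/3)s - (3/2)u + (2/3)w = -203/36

u = 3/2, v = -1, w = -3, s = -2/3

Row-reduce the augmented matrix:
R1 ← R1 / (2).
R3 ← R3 − 5/3·R1.
R4 ← R4 + 3/2·R1.
R2 ← R2 / (2/3).
R1 ← R1 − 1/3·R2.
R3 ← R3 + 17/9·R2.
R4 ← R4 − 1·R2.
R3 ← R3 / (-13/36).
R1 ← R1 + 1/12·R3.
R2 ← R2 + 5/4·R3.
R4 ← R4 − 7/6·R3.
R4 ← R4 / (8509/390).
R1 ← R1 + 246/65·R4.
R2 ← R2 + 309/13·R4.
R3 ← R3 + 1392/65·R4.
Reading off the reduced rows gives u = 3/2, v = -1, w = -3, s = -2/3.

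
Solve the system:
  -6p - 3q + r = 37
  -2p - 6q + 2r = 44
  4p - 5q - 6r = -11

p = -3, q = -5, r = 4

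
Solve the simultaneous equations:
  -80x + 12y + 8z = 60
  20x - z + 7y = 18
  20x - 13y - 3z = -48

Row-reduce:
R1 ← R1 / (-80).
R2 ← R2 − 20·R1.
R3 ← R3 − 20·R1.
R2 ← R2 / (10).
R1 ← R1 + 3/20·R2.
R3 ← R3 + 10·R2.
Rank is 2 with 3 unknowns, leaving z free.

infinitely many solutions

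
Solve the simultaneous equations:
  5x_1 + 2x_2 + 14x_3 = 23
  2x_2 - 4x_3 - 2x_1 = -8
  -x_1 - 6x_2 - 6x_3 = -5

no solution

Row-reduce:
R1 ← R1 / (5).
R2 ← R2 + 2·R1.
R3 ← R3 + 1·R1.
R2 ← R2 / (14/5).
R1 ← R1 − 2/5·R2.
R3 ← R3 + 28/5·R2.
Row 3 reduces to 0 = 2, a contradiction. The system is inconsistent.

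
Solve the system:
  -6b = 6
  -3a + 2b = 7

a = -3, b = -1

Row-reduce the augmented matrix:
Swap R1 and R2.
R1 ← R1 / (-3).
R2 ← R2 / (-6).
R1 ← R1 + 2/3·R2.
Reading off the reduced rows gives a = -3, b = -1.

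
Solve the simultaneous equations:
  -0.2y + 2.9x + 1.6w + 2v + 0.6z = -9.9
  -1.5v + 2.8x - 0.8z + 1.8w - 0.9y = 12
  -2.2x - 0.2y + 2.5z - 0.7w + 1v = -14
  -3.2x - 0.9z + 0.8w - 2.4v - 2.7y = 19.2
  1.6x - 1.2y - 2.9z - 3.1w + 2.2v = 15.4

x = 1, y = -4, z = -4, w = -2, v = -4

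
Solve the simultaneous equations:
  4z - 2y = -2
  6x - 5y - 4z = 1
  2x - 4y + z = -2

x = 1, y = 1, z = 0

Row-reduce the augmented matrix:
Swap R1 and R2.
R1 ← R1 / (6).
R3 ← R3 − 2·R1.
R2 ← R2 / (-2).
R1 ← R1 + 5/6·R2.
R3 ← R3 + 7/3·R2.
R3 ← R3 / (-7/3).
R1 ← R1 + 7/3·R3.
R2 ← R2 + 2·R3.
Reading off the reduced rows gives x = 1, y = 1, z = 0.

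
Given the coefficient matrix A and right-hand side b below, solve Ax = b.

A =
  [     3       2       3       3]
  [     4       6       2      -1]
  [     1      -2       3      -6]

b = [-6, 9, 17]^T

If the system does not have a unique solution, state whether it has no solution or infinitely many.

Row-reduce:
R1 ← R1 / (3).
R2 ← R2 − 4·R1.
R3 ← R3 − 1·R1.
R2 ← R2 / (10/3).
R1 ← R1 − 2/3·R2.
R3 ← R3 + 8/3·R2.
R3 ← R3 / (2/5).
R1 ← R1 − 7/5·R3.
R2 ← R2 + 3/5·R3.
Rank is 3 with 4 unknowns, leaving x_4 free.

infinitely many solutions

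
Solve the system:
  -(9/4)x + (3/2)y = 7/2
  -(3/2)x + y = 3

Row-reduce:
R1 ← R1 / (-9/4).
R2 ← R2 + 3/2·R1.
Row 2 reduces to 0 = 2/3, a contradiction. The system is inconsistent.

no solution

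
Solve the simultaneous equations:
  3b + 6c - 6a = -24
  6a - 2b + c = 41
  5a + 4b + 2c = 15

Row-reduce the augmented matrix:
R1 ← R1 / (-6).
R2 ← R2 − 6·R1.
R3 ← R3 − 5·R1.
R1 ← R1 + 1/2·R2.
R3 ← R3 − 13/2·R2.
R3 ← R3 / (-77/2).
R1 ← R1 − 5/2·R3.
R2 ← R2 − 7·R3.
Reading off the reduced rows gives a = 5, b = -4, c = 3.

a = 5, b = -4, c = 3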